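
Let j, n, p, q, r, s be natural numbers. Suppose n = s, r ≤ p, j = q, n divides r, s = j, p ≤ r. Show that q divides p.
Because r ≤ p and p ≤ r, r = p. n = s and s = j, so n = j. j = q, so n = q. Because n divides r, q divides r. Since r = p, q divides p.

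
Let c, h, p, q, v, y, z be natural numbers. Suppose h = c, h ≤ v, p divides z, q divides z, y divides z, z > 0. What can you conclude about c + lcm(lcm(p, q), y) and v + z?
c + lcm(lcm(p, q), y) ≤ v + z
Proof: h = c and h ≤ v, therefore c ≤ v. p divides z and q divides z, therefore lcm(p, q) divides z. From y divides z, lcm(lcm(p, q), y) divides z. z > 0, so lcm(lcm(p, q), y) ≤ z. c ≤ v, so c + lcm(lcm(p, q), y) ≤ v + z.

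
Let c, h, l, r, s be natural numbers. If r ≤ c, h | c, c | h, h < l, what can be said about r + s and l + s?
r + s < l + s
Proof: Because h | c and c | h, h = c. From h < l, c < l. Since r ≤ c, r < l. Then r + s < l + s.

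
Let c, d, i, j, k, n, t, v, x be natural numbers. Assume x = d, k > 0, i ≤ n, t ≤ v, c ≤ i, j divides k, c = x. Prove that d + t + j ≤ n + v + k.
Since c = x and x = d, c = d. Since c ≤ i and i ≤ n, c ≤ n. Since c = d, d ≤ n. t ≤ v, so d + t ≤ n + v. From j divides k and k > 0, j ≤ k. Because d + t ≤ n + v, d + t + j ≤ n + v + k.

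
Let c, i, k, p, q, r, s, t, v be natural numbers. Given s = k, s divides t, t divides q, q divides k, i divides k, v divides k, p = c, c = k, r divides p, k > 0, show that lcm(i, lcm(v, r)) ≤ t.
Because s = k and s divides t, k divides t. t divides q and q divides k, hence t divides k. k divides t, so k = t. p = c and c = k, so p = k. Since r divides p, r divides k. v divides k, so lcm(v, r) divides k. i divides k, so lcm(i, lcm(v, r)) divides k. k > 0, so lcm(i, lcm(v, r)) ≤ k. Since k = t, lcm(i, lcm(v, r)) ≤ t.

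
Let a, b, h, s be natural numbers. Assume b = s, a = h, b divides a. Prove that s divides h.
Since a = h and b divides a, b divides h. Since b = s, s divides h.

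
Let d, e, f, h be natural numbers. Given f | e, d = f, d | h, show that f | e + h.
Since d = f and d | h, f | h. Since f | e, f | e + h.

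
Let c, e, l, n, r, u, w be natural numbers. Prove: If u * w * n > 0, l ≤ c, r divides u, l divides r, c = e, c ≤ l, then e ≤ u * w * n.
l ≤ c and c ≤ l, therefore l = c. Since c = e, l = e. l divides r and r divides u, so l divides u. Since l = e, e divides u. Then e divides u * w. Then e divides u * w * n. Because u * w * n > 0, e ≤ u * w * n.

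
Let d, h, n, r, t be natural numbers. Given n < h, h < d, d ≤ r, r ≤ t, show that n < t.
Since n < h and h < d, n < d. From d ≤ r, n < r. Since r ≤ t, n < t.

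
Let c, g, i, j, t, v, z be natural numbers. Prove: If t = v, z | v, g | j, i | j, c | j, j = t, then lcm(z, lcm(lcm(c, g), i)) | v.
j = t and t = v, so j = v. Because c | j and g | j, lcm(c, g) | j. i | j, so lcm(lcm(c, g), i) | j. Since j = v, lcm(lcm(c, g), i) | v. Because z | v, lcm(z, lcm(lcm(c, g), i)) | v.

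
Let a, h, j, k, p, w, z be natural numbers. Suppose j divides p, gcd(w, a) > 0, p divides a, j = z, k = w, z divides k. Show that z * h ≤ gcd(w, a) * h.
Because k = w and z divides k, z divides w. Since j divides p and p divides a, j divides a. j = z, so z divides a. Since z divides w, z divides gcd(w, a). gcd(w, a) > 0, so z ≤ gcd(w, a). By multiplying by a non-negative, z * h ≤ gcd(w, a) * h.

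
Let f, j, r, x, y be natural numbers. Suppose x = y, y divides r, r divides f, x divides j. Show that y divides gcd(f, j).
From y divides r and r divides f, y divides f. x = y and x divides j, therefore y divides j. From y divides f, y divides gcd(f, j).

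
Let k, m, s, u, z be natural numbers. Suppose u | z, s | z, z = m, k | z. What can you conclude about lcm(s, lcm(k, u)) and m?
lcm(s, lcm(k, u)) | m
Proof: k | z and u | z, so lcm(k, u) | z. s | z, so lcm(s, lcm(k, u)) | z. Since z = m, lcm(s, lcm(k, u)) | m.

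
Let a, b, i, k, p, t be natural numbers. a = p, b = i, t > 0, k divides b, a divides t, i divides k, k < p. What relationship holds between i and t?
i < t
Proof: b = i and k divides b, therefore k divides i. i divides k, so k = i. a divides t and t > 0, thus a ≤ t. From a = p, p ≤ t. k < p, so k < t. Since k = i, i < t.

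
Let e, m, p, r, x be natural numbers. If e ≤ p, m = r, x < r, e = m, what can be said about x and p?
x < p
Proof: e = m and m = r, hence e = r. Since e ≤ p, r ≤ p. x < r, so x < p.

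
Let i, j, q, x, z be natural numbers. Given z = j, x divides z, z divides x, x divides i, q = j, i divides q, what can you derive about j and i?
j = i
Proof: x divides z and z divides x, so x = z. Since x divides i, z divides i. Since z = j, j divides i. q = j and i divides q, hence i divides j. Because j divides i, j = i.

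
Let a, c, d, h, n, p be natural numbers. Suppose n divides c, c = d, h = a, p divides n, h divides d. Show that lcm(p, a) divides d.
p divides n and n divides c, hence p divides c. From c = d, p divides d. From h = a and h divides d, a divides d. Since p divides d, lcm(p, a) divides d.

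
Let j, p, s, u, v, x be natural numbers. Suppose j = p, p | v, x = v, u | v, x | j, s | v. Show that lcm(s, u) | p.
Because j = p and x | j, x | p. Since x = v, v | p. p | v, so v = p. Since s | v and u | v, lcm(s, u) | v. v = p, so lcm(s, u) | p.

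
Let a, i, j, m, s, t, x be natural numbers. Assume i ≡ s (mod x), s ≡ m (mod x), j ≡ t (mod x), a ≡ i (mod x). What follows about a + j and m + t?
a + j ≡ m + t (mod x)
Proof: a ≡ i (mod x) and i ≡ s (mod x), hence a ≡ s (mod x). Because s ≡ m (mod x), a ≡ m (mod x). Since j ≡ t (mod x), a + j ≡ m + t (mod x).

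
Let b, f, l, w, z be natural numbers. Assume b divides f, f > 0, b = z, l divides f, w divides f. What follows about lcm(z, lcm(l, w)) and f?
lcm(z, lcm(l, w)) ≤ f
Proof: b = z and b divides f, thus z divides f. From l divides f and w divides f, lcm(l, w) divides f. z divides f, so lcm(z, lcm(l, w)) divides f. From f > 0, lcm(z, lcm(l, w)) ≤ f.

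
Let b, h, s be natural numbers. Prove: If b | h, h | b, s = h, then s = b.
Because h | b and b | h, h = b. s = h, so s = b.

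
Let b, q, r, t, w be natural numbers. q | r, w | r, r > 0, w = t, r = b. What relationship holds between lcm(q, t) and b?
lcm(q, t) ≤ b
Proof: From w = t and w | r, t | r. Because q | r, lcm(q, t) | r. r > 0, so lcm(q, t) ≤ r. r = b, so lcm(q, t) ≤ b.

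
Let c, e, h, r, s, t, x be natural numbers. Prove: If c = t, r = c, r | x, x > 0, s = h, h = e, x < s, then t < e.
Since r = c and r | x, c | x. x > 0, so c ≤ x. c = t, so t ≤ x. s = h and h = e, thus s = e. x < s, so x < e. t ≤ x, so t < e.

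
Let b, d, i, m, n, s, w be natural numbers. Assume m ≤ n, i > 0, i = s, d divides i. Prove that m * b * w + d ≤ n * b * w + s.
m ≤ n. By multiplying by a non-negative, m * b ≤ n * b. By multiplying by a non-negative, m * b * w ≤ n * b * w. d divides i and i > 0, thus d ≤ i. Because i = s, d ≤ s. Since m * b * w ≤ n * b * w, m * b * w + d ≤ n * b * w + s.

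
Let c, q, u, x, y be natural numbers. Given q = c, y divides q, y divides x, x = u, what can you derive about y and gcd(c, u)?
y divides gcd(c, u)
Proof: q = c and y divides q, hence y divides c. x = u and y divides x, thus y divides u. Since y divides c, y divides gcd(c, u).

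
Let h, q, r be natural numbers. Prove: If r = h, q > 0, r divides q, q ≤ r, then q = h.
r divides q and q > 0, hence r ≤ q. Since q ≤ r, q = r. r = h, so q = h.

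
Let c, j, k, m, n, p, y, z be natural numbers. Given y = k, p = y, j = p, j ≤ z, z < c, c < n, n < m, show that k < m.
Since j = p and j ≤ z, p ≤ z. Since z < c and c < n, z < n. Since n < m, z < m. p ≤ z, so p < m. p = y, so y < m. Since y = k, k < m.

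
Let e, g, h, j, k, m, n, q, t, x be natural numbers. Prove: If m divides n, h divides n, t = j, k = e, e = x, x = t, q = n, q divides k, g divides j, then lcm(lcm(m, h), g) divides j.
m divides n and h divides n, hence lcm(m, h) divides n. k = e and e = x, thus k = x. x = t, so k = t. Because q = n and q divides k, n divides k. Since k = t, n divides t. From t = j, n divides j. lcm(m, h) divides n, so lcm(m, h) divides j. Since g divides j, lcm(lcm(m, h), g) divides j.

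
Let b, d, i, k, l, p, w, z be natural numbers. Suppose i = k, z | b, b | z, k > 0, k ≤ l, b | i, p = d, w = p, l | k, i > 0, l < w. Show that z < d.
From b | z and z | b, b = z. Because b | i, z | i. Since i > 0, z ≤ i. Since i = k, z ≤ k. Since l | k and k > 0, l ≤ k. Because k ≤ l, l = k. w = p and p = d, so w = d. l < w, so l < d. l = k, so k < d. z ≤ k, so z < d.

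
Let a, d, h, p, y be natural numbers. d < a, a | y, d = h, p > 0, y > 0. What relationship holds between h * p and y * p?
h * p < y * p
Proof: d = h and d < a, hence h < a. a | y and y > 0, hence a ≤ y. Since h < a, h < y. p > 0, so h * p < y * p.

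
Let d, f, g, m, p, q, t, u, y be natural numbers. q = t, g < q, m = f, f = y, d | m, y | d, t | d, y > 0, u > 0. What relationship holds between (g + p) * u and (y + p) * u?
(g + p) * u < (y + p) * u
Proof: From q = t and g < q, g < t. m = f and f = y, hence m = y. d | m, so d | y. From y | d, d = y. Since t | d, t | y. y > 0, so t ≤ y. Since g < t, g < y. Then g + p < y + p. Since u > 0, (g + p) * u < (y + p) * u.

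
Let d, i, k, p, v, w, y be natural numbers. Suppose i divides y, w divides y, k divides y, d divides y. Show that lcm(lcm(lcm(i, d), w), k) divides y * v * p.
Since i divides y and d divides y, lcm(i, d) divides y. Since w divides y, lcm(lcm(i, d), w) divides y. From k divides y, lcm(lcm(lcm(i, d), w), k) divides y. Then lcm(lcm(lcm(i, d), w), k) divides y * v. Then lcm(lcm(lcm(i, d), w), k) divides y * v * p.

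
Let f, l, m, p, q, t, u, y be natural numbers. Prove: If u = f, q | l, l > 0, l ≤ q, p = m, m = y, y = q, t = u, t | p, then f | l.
Since q | l and l > 0, q ≤ l. l ≤ q, so q = l. p = m and m = y, thus p = y. Since y = q, p = q. t = u and t | p, so u | p. Since p = q, u | q. Since q = l, u | l. Since u = f, f | l.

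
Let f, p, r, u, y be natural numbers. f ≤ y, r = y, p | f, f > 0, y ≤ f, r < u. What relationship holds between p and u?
p < u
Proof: f ≤ y and y ≤ f, thus f = y. Because p | f and f > 0, p ≤ f. Since f = y, p ≤ y. r = y and r < u, hence y < u. p ≤ y, so p < u.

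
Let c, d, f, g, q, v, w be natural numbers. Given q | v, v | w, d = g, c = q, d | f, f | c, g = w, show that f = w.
c = q and f | c, therefore f | q. From q | v, f | v. v | w, so f | w. Because d = g and d | f, g | f. Since g = w, w | f. f | w, so f = w.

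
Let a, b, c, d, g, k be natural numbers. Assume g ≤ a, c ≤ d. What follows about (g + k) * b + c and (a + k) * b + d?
(g + k) * b + c ≤ (a + k) * b + d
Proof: From g ≤ a, g + k ≤ a + k. By multiplying by a non-negative, (g + k) * b ≤ (a + k) * b. Since c ≤ d, (g + k) * b + c ≤ (a + k) * b + d.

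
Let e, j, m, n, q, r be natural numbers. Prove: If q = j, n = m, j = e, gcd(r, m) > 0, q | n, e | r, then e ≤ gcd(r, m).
q = j and j = e, therefore q = e. From n = m and q | n, q | m. Since q = e, e | m. e | r, so e | gcd(r, m). gcd(r, m) > 0, so e ≤ gcd(r, m).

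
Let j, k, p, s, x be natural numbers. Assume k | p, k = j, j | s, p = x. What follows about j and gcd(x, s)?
j | gcd(x, s)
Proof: p = x and k | p, therefore k | x. Because k = j, j | x. j | s, so j | gcd(x, s).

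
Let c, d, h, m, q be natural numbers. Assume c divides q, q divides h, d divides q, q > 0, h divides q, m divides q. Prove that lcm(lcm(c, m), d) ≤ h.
q divides h and h divides q, therefore q = h. c divides q and m divides q, therefore lcm(c, m) divides q. Because d divides q, lcm(lcm(c, m), d) divides q. q > 0, so lcm(lcm(c, m), d) ≤ q. q = h, so lcm(lcm(c, m), d) ≤ h.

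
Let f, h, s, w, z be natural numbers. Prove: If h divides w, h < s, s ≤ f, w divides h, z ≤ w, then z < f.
Since h divides w and w divides h, h = w. h < s and s ≤ f, so h < f. h = w, so w < f. Since z ≤ w, z < f.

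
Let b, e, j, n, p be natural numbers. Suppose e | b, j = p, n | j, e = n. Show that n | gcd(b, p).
e = n and e | b, hence n | b. j = p and n | j, so n | p. n | b, so n | gcd(b, p).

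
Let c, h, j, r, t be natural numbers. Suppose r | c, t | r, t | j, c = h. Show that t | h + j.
t | r and r | c, thus t | c. c = h, so t | h. Since t | j, t | h + j.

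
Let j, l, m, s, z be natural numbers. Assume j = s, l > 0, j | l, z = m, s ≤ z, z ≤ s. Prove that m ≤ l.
Since s ≤ z and z ≤ s, s = z. Since j = s, j = z. j | l, so z | l. l > 0, so z ≤ l. Because z = m, m ≤ l.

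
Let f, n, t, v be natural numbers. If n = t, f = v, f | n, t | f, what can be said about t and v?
t = v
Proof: From n = t and f | n, f | t. Since t | f, t = f. Since f = v, t = v.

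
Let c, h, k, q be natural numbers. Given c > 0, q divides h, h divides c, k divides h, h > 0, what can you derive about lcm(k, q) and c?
lcm(k, q) ≤ c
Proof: k divides h and q divides h, thus lcm(k, q) divides h. Since h > 0, lcm(k, q) ≤ h. h divides c and c > 0, hence h ≤ c. Since lcm(k, q) ≤ h, lcm(k, q) ≤ c.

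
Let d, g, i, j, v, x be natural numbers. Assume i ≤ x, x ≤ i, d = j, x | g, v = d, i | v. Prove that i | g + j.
x ≤ i and i ≤ x, therefore x = i. Since x | g, i | g. v = d and d = j, thus v = j. i | v, so i | j. Since i | g, i | g + j.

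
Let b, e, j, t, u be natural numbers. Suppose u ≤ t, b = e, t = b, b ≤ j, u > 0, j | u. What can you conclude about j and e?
j = e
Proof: Since j | u and u > 0, j ≤ u. u ≤ t, so j ≤ t. t = b, so j ≤ b. Since b ≤ j, j = b. b = e, so j = e.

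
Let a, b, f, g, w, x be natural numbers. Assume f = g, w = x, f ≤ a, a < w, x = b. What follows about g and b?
g < b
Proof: w = x and x = b, thus w = b. f = g and f ≤ a, hence g ≤ a. Since a < w, g < w. w = b, so g < b.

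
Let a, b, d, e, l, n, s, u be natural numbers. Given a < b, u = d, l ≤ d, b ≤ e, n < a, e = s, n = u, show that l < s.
n = u and u = d, hence n = d. n < a and a < b, so n < b. b ≤ e, so n < e. Because n = d, d < e. From e = s, d < s. Since l ≤ d, l < s.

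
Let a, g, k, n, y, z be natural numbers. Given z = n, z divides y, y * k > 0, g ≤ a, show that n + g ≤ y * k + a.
Because z = n and z divides y, n divides y. Then n divides y * k. y * k > 0, so n ≤ y * k. Since g ≤ a, n + g ≤ y * k + a.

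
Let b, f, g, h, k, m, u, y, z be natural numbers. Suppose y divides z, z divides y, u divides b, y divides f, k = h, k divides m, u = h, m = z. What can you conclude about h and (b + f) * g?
h divides (b + f) * g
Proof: Because u = h and u divides b, h divides b. From z divides y and y divides z, z = y. From m = z, m = y. k = h and k divides m, therefore h divides m. m = y, so h divides y. y divides f, so h divides f. From h divides b, h divides b + f. Then h divides (b + f) * g.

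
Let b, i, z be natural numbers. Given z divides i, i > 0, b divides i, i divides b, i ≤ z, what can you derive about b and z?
b = z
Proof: Because b divides i and i divides b, b = i. z divides i and i > 0, thus z ≤ i. Since i ≤ z, i = z. Since b = i, b = z.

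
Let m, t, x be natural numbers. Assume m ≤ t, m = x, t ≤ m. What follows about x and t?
x = t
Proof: t ≤ m and m ≤ t, so t = m. Since m = x, t = x. Then x = t.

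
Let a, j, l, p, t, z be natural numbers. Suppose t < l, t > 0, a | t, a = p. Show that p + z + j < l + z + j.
Since a | t and t > 0, a ≤ t. Since t < l, a < l. Since a = p, p < l. Then p + z < l + z. Then p + z + j < l + z + j.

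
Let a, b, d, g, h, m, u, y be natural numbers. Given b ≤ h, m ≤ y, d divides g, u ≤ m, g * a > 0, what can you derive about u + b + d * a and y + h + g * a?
u + b + d * a ≤ y + h + g * a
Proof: u ≤ m and m ≤ y, so u ≤ y. From d divides g, d * a divides g * a. g * a > 0, so d * a ≤ g * a. Since b ≤ h, b + d * a ≤ h + g * a. u ≤ y, so u + b + d * a ≤ y + h + g * a.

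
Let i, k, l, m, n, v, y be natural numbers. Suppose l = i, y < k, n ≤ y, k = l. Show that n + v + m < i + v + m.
Since k = l and y < k, y < l. n ≤ y, so n < l. Since l = i, n < i. Then n + v < i + v. Then n + v + m < i + v + m.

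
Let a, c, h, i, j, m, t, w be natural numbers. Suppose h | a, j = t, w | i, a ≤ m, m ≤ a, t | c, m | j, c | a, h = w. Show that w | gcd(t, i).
m ≤ a and a ≤ m, so m = a. j = t and m | j, thus m | t. m = a, so a | t. t | c and c | a, therefore t | a. From a | t, a = t. h = w and h | a, therefore w | a. a = t, so w | t. Since w | i, w | gcd(t, i).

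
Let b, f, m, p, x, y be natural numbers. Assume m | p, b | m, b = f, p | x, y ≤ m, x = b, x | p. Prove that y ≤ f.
Because p | x and x | p, p = x. Since x = b, p = b. m | p, so m | b. Because b | m, m = b. b = f, so m = f. Since y ≤ m, y ≤ f.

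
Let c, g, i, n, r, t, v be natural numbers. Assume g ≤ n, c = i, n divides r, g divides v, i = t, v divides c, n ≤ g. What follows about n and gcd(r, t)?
n divides gcd(r, t)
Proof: g ≤ n and n ≤ g, so g = n. Since c = i and i = t, c = t. v divides c, so v divides t. g divides v, so g divides t. Since g = n, n divides t. Since n divides r, n divides gcd(r, t).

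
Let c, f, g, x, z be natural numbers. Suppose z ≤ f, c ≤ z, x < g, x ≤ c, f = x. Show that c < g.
f = x and z ≤ f, so z ≤ x. c ≤ z, so c ≤ x. x ≤ c, so x = c. x < g, so c < g.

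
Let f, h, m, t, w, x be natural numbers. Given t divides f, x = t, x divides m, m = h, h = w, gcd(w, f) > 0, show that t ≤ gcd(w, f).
m = h and h = w, thus m = w. x divides m, so x divides w. Since x = t, t divides w. t divides f, so t divides gcd(w, f). gcd(w, f) > 0, so t ≤ gcd(w, f).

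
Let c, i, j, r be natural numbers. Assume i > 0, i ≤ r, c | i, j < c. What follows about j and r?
j < r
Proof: c | i and i > 0, hence c ≤ i. j < c, so j < i. i ≤ r, so j < r.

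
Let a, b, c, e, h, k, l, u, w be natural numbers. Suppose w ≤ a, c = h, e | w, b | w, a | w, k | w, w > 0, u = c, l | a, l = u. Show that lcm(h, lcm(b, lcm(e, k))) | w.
Because a | w and w > 0, a ≤ w. Since w ≤ a, a = w. Since u = c and c = h, u = h. Since l = u and l | a, u | a. Since u = h, h | a. Since a = w, h | w. Because e | w and k | w, lcm(e, k) | w. Since b | w, lcm(b, lcm(e, k)) | w. Since h | w, lcm(h, lcm(b, lcm(e, k))) | w.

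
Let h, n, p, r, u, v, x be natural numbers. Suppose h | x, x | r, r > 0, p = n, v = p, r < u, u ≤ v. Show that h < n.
h | x and x | r, thus h | r. From r > 0, h ≤ r. From r < u and u ≤ v, r < v. Since v = p, r < p. p = n, so r < n. Since h ≤ r, h < n.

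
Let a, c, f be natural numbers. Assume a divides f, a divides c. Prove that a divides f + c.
Since a divides f and a divides c, by divisibility of sums, a divides f + c.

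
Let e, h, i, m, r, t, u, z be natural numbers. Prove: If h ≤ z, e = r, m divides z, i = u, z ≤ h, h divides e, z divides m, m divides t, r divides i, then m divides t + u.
h ≤ z and z ≤ h, so h = z. z divides m and m divides z, therefore z = m. Because h = z, h = m. e = r and h divides e, hence h divides r. r divides i, so h divides i. Since i = u, h divides u. Since h = m, m divides u. m divides t, so m divides t + u.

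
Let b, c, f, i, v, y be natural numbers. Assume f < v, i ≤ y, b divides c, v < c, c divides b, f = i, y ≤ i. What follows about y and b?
y < b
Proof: i ≤ y and y ≤ i, hence i = y. f = i, so f = y. Since c divides b and b divides c, c = b. f < v and v < c, hence f < c. Since c = b, f < b. Since f = y, y < b.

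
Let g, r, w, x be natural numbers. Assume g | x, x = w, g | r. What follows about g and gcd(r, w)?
g | gcd(r, w)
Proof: x = w and g | x, so g | w. g | r, so g | gcd(r, w).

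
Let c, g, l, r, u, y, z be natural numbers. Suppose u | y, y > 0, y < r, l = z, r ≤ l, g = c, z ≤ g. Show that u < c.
Because u | y and y > 0, u ≤ y. Since y < r, u < r. l = z and r ≤ l, hence r ≤ z. g = c and z ≤ g, so z ≤ c. Since r ≤ z, r ≤ c. Since u < r, u < c.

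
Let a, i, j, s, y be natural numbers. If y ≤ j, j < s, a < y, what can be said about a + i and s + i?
a + i < s + i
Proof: Since a < y and y ≤ j, a < j. Since j < s, a < s. Then a + i < s + i.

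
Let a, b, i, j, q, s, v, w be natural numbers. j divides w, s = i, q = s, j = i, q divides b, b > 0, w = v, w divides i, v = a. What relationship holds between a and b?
a ≤ b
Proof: From w = v and v = a, w = a. From j = i and j divides w, i divides w. w divides i, so i = w. Because q = s and q divides b, s divides b. Because s = i, i divides b. Since b > 0, i ≤ b. Since i = w, w ≤ b. w = a, so a ≤ b.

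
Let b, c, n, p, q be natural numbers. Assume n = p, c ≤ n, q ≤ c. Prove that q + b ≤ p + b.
From q ≤ c and c ≤ n, q ≤ n. Since n = p, q ≤ p. Then q + b ≤ p + b.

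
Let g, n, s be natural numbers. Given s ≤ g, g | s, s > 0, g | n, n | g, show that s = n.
Because g | s and s > 0, g ≤ s. s ≤ g, so s = g. Since g | n and n | g, g = n. s = g, so s = n.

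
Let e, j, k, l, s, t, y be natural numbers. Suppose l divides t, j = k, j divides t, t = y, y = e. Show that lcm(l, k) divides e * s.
Because t = y and y = e, t = e. Because j = k and j divides t, k divides t. l divides t, so lcm(l, k) divides t. t = e, so lcm(l, k) divides e. Then lcm(l, k) divides e * s.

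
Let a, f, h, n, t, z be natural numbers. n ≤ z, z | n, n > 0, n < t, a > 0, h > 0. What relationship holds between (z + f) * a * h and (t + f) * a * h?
(z + f) * a * h < (t + f) * a * h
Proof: z | n and n > 0, therefore z ≤ n. Since n ≤ z, n = z. n < t, so z < t. Then z + f < t + f. a > 0, so (z + f) * a < (t + f) * a. h > 0, so (z + f) * a * h < (t + f) * a * h.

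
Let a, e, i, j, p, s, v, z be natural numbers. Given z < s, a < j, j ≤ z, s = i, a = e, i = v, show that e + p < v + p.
a < j and j ≤ z, hence a < z. a = e, so e < z. Since s = i and i = v, s = v. Since z < s, z < v. e < z, so e < v. Then e + p < v + p.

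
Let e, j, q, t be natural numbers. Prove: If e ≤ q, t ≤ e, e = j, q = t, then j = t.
From q = t and e ≤ q, e ≤ t. Since t ≤ e, t = e. e = j, so t = j. Then j = t.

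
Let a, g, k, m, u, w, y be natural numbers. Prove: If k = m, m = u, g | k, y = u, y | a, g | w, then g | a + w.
k = m and m = u, therefore k = u. From g | k, g | u. From y = u and y | a, u | a. Since g | u, g | a. Since g | w, g | a + w.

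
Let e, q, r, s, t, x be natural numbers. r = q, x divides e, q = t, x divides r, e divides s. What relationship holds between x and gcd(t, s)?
x divides gcd(t, s)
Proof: Since r = q and q = t, r = t. Since x divides r, x divides t. Because x divides e and e divides s, x divides s. Because x divides t, x divides gcd(t, s).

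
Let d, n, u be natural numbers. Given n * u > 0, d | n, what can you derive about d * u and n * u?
d * u ≤ n * u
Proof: Since d | n, d * u | n * u. Since n * u > 0, d * u ≤ n * u.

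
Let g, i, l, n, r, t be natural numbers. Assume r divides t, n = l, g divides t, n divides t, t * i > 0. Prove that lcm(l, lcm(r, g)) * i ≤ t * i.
From n = l and n divides t, l divides t. Since r divides t and g divides t, lcm(r, g) divides t. Since l divides t, lcm(l, lcm(r, g)) divides t. Then lcm(l, lcm(r, g)) * i divides t * i. Since t * i > 0, lcm(l, lcm(r, g)) * i ≤ t * i.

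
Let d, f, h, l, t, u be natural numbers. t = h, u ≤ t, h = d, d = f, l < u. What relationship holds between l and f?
l < f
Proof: Since h = d and d = f, h = f. t = h and u ≤ t, thus u ≤ h. Since l < u, l < h. Since h = f, l < f.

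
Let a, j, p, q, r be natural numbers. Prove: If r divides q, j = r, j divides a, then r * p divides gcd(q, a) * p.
j = r and j divides a, thus r divides a. r divides q, so r divides gcd(q, a). Then r * p divides gcd(q, a) * p.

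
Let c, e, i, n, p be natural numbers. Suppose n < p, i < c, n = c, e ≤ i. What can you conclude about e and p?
e < p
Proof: n = c and n < p, hence c < p. From i < c, i < p. Since e ≤ i, e < p.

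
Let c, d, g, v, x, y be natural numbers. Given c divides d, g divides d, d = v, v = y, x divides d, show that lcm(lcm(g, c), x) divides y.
d = v and v = y, thus d = y. g divides d and c divides d, thus lcm(g, c) divides d. Since x divides d, lcm(lcm(g, c), x) divides d. Since d = y, lcm(lcm(g, c), x) divides y.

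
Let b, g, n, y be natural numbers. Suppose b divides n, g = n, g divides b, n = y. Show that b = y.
g = n and g divides b, hence n divides b. Since b divides n, b = n. Since n = y, b = y.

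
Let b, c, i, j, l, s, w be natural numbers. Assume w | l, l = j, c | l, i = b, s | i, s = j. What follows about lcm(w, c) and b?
lcm(w, c) | b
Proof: w | l and c | l, so lcm(w, c) | l. Since l = j, lcm(w, c) | j. i = b and s | i, so s | b. s = j, so j | b. Since lcm(w, c) | j, lcm(w, c) | b.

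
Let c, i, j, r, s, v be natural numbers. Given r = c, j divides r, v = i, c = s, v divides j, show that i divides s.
r = c and c = s, therefore r = s. v divides j and j divides r, thus v divides r. r = s, so v divides s. v = i, so i divides s.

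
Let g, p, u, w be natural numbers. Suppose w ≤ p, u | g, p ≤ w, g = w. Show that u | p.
Since w ≤ p and p ≤ w, w = p. Since g = w, g = p. Since u | g, u | p.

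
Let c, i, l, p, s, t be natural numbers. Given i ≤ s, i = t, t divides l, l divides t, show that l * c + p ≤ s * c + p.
t divides l and l divides t, thus t = l. i = t, so i = l. i ≤ s, so l ≤ s. By multiplying by a non-negative, l * c ≤ s * c. Then l * c + p ≤ s * c + p.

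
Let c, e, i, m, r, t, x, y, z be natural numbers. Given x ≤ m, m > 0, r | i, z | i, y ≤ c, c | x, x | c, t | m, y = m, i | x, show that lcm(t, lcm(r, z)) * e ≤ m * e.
From c | x and x | c, c = x. y = m and y ≤ c, hence m ≤ c. Since c = x, m ≤ x. From x ≤ m, x = m. Since r | i and z | i, lcm(r, z) | i. Since i | x, lcm(r, z) | x. Because x = m, lcm(r, z) | m. Because t | m, lcm(t, lcm(r, z)) | m. Because m > 0, lcm(t, lcm(r, z)) ≤ m. Then lcm(t, lcm(r, z)) * e ≤ m * e.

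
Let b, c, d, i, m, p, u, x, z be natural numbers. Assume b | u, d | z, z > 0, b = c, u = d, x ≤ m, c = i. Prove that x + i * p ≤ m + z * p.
b = c and c = i, so b = i. u = d and b | u, so b | d. d | z, so b | z. Since z > 0, b ≤ z. b = i, so i ≤ z. Then i * p ≤ z * p. x ≤ m, so x + i * p ≤ m + z * p.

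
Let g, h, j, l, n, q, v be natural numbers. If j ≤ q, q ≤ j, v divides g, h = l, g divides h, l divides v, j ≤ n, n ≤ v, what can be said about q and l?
q ≤ l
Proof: j ≤ q and q ≤ j, so j = q. From h = l and g divides h, g divides l. v divides g, so v divides l. From l divides v, v = l. From j ≤ n and n ≤ v, j ≤ v. Since v = l, j ≤ l. Since j = q, q ≤ l.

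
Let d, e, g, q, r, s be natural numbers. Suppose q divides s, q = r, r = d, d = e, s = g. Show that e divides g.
r = d and d = e, thus r = e. Because q = r and q divides s, r divides s. s = g, so r divides g. r = e, so e divides g.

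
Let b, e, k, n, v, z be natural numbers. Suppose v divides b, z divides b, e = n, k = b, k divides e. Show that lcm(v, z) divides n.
Since v divides b and z divides b, lcm(v, z) divides b. k = b and k divides e, thus b divides e. e = n, so b divides n. lcm(v, z) divides b, so lcm(v, z) divides n.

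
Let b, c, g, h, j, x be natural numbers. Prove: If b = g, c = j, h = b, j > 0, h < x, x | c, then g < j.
h = b and h < x, so b < x. Since b = g, g < x. c = j and x | c, thus x | j. j > 0, so x ≤ j. Since g < x, g < j.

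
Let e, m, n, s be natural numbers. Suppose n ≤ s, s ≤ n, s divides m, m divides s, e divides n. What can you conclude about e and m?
e divides m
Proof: Since n ≤ s and s ≤ n, n = s. From s divides m and m divides s, s = m. Since n = s, n = m. e divides n, so e divides m.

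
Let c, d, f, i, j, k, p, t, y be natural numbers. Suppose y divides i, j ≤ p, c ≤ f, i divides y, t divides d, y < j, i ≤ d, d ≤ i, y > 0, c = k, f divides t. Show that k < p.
From c = k and c ≤ f, k ≤ f. d ≤ i and i ≤ d, so d = i. i divides y and y divides i, thus i = y. Since d = i, d = y. Since f divides t and t divides d, f divides d. From d = y, f divides y. Since y > 0, f ≤ y. Since y < j, f < j. Since k ≤ f, k < j. Since j ≤ p, k < p.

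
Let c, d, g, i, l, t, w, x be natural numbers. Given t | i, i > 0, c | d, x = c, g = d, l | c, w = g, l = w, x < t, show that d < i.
From l = w and w = g, l = g. l | c, so g | c. g = d, so d | c. c | d, so c = d. Since x = c, x = d. t | i and i > 0, therefore t ≤ i. x < t, so x < i. From x = d, d < i.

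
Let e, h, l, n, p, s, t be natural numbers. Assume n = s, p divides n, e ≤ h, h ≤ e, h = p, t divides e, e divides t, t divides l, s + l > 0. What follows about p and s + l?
p ≤ s + l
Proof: n = s and p divides n, therefore p divides s. Because e ≤ h and h ≤ e, e = h. Since h = p, e = p. t divides e and e divides t, therefore t = e. Since t divides l, e divides l. Since e = p, p divides l. p divides s, so p divides s + l. Since s + l > 0, p ≤ s + l.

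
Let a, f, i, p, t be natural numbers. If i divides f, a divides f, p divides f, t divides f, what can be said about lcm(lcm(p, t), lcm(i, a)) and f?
lcm(lcm(p, t), lcm(i, a)) divides f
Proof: p divides f and t divides f, so lcm(p, t) divides f. Since i divides f and a divides f, lcm(i, a) divides f. Since lcm(p, t) divides f, lcm(lcm(p, t), lcm(i, a)) divides f.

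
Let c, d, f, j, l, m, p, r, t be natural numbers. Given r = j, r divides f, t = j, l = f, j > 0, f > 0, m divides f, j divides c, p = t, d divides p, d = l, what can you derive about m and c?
m divides c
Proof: From r = j and r divides f, j divides f. Since f > 0, j ≤ f. d = l and l = f, therefore d = f. p = t and d divides p, therefore d divides t. t = j, so d divides j. j > 0, so d ≤ j. Since d = f, f ≤ j. Since j ≤ f, j = f. j divides c, so f divides c. Because m divides f, m divides c.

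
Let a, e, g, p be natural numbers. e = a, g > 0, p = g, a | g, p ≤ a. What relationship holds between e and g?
e = g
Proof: Because a | g and g > 0, a ≤ g. p = g and p ≤ a, therefore g ≤ a. a ≤ g, so a = g. Since e = a, e = g.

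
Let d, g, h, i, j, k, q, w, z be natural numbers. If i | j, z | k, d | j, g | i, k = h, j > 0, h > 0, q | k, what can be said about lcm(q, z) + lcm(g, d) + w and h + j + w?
lcm(q, z) + lcm(g, d) + w ≤ h + j + w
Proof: Since q | k and z | k, lcm(q, z) | k. Since k = h, lcm(q, z) | h. Because h > 0, lcm(q, z) ≤ h. g | i and i | j, therefore g | j. d | j, so lcm(g, d) | j. Since j > 0, lcm(g, d) ≤ j. Then lcm(g, d) + w ≤ j + w. lcm(q, z) ≤ h, so lcm(q, z) + lcm(g, d) + w ≤ h + j + w.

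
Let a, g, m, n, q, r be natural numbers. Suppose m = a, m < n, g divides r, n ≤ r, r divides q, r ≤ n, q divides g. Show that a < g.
From n ≤ r and r ≤ n, n = r. Because r divides q and q divides g, r divides g. Since g divides r, r = g. n = r, so n = g. Since m = a and m < n, a < n. Since n = g, a < g.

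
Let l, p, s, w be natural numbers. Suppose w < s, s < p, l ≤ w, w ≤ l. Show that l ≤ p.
w ≤ l and l ≤ w, thus w = l. From w < s and s < p, w < p. Since w = l, l < p. Then l ≤ p.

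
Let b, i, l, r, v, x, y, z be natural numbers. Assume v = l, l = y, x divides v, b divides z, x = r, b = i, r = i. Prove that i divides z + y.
b = i and b divides z, hence i divides z. v = l and l = y, so v = y. Because x = r and x divides v, r divides v. r = i, so i divides v. v = y, so i divides y. From i divides z, i divides z + y.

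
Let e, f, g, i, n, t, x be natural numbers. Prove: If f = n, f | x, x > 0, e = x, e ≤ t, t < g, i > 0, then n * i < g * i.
f | x and x > 0, therefore f ≤ x. From f = n, n ≤ x. e = x and e ≤ t, hence x ≤ t. t < g, so x < g. Since n ≤ x, n < g. Because i > 0, n * i < g * i.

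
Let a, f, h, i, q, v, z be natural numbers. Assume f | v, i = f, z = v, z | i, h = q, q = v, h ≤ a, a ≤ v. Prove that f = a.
z = v and z | i, so v | i. Since i = f, v | f. Since f | v, f = v. From h = q and q = v, h = v. Since h ≤ a, v ≤ a. Since a ≤ v, v = a. f = v, so f = a.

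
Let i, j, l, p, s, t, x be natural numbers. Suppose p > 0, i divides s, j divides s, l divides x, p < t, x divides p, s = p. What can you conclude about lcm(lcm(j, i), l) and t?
lcm(lcm(j, i), l) < t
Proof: j divides s and i divides s, so lcm(j, i) divides s. Because s = p, lcm(j, i) divides p. Because l divides x and x divides p, l divides p. Since lcm(j, i) divides p, lcm(lcm(j, i), l) divides p. Since p > 0, lcm(lcm(j, i), l) ≤ p. p < t, so lcm(lcm(j, i), l) < t.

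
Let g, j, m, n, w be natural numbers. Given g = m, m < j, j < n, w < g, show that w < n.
g = m and w < g, hence w < m. m < j, so w < j. j < n, so w < n.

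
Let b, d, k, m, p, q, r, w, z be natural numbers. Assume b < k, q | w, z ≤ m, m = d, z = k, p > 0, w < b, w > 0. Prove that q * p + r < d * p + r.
q | w and w > 0, therefore q ≤ w. w < b and b < k, hence w < k. q ≤ w, so q < k. m = d and z ≤ m, so z ≤ d. Since z = k, k ≤ d. q < k, so q < d. Since p > 0, q * p < d * p. Then q * p + r < d * p + r.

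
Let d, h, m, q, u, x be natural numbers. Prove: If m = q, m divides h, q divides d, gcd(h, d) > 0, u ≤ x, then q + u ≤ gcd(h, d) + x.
Because m = q and m divides h, q divides h. q divides d, so q divides gcd(h, d). Because gcd(h, d) > 0, q ≤ gcd(h, d). u ≤ x, so q + u ≤ gcd(h, d) + x.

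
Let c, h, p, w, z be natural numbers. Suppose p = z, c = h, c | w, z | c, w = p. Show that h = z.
From w = p and p = z, w = z. Since c | w, c | z. z | c, so z = c. c = h, so z = h. Then h = z.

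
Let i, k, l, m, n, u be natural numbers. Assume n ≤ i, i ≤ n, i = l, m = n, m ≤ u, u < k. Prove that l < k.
Because n ≤ i and i ≤ n, n = i. Since i = l, n = l. From m = n and m ≤ u, n ≤ u. Since u < k, n < k. From n = l, l < k.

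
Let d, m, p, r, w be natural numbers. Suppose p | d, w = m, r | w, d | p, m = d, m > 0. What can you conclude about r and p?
r ≤ p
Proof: d | p and p | d, thus d = p. Since m = d, m = p. From w = m and r | w, r | m. Since m > 0, r ≤ m. Since m = p, r ≤ p.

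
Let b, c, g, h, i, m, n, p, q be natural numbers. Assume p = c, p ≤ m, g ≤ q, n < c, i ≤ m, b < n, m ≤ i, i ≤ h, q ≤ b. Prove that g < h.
g ≤ q and q ≤ b, thus g ≤ b. b < n, so g < n. Since p = c and p ≤ m, c ≤ m. n < c, so n < m. Since i ≤ m and m ≤ i, i = m. i ≤ h, so m ≤ h. Since n < m, n < h. Since g < n, g < h.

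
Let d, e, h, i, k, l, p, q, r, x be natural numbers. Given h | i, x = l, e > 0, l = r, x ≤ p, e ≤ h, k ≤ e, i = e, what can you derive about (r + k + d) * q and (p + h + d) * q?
(r + k + d) * q ≤ (p + h + d) * q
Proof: x = l and l = r, therefore x = r. From x ≤ p, r ≤ p. i = e and h | i, therefore h | e. From e > 0, h ≤ e. e ≤ h, so e = h. k ≤ e, so k ≤ h. r ≤ p, so r + k ≤ p + h. Then r + k + d ≤ p + h + d. Then (r + k + d) * q ≤ (p + h + d) * q.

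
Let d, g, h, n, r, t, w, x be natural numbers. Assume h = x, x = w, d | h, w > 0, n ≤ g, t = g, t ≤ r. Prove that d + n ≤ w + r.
h = x and x = w, so h = w. Since d | h, d | w. Since w > 0, d ≤ w. t = g and t ≤ r, thus g ≤ r. n ≤ g, so n ≤ r. d ≤ w, so d + n ≤ w + r.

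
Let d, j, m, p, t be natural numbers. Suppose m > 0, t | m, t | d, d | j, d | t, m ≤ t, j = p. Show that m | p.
d | t and t | d, so d = t. t | m and m > 0, so t ≤ m. Since m ≤ t, t = m. d = t, so d = m. j = p and d | j, hence d | p. Since d = m, m | p.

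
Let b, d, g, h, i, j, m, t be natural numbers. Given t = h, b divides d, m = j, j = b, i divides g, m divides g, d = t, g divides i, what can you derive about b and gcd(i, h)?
b divides gcd(i, h)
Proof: From m = j and j = b, m = b. Since g divides i and i divides g, g = i. m divides g, so m divides i. m = b, so b divides i. From d = t and t = h, d = h. b divides d, so b divides h. b divides i, so b divides gcd(i, h).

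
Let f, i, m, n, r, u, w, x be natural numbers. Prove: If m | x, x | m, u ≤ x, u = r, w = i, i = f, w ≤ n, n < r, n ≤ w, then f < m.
Because w = i and i = f, w = f. n ≤ w and w ≤ n, hence n = w. Since x | m and m | x, x = m. From u = r and u ≤ x, r ≤ x. x = m, so r ≤ m. Since n < r, n < m. n = w, so w < m. w = f, so f < m.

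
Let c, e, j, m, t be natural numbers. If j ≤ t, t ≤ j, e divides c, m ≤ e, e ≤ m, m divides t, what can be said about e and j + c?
e divides j + c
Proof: Since t ≤ j and j ≤ t, t = j. Since m ≤ e and e ≤ m, m = e. Since m divides t, e divides t. Since t = j, e divides j. Since e divides c, e divides j + c.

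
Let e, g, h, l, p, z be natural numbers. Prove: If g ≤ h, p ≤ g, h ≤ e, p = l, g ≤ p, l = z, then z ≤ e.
From g ≤ p and p ≤ g, g = p. Since p = l, g = l. Since l = z, g = z. g ≤ h and h ≤ e, therefore g ≤ e. Since g = z, z ≤ e.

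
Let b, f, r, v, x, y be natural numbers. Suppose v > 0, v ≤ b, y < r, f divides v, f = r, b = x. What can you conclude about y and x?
y < x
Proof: f = r and f divides v, so r divides v. v > 0, so r ≤ v. Because b = x and v ≤ b, v ≤ x. r ≤ v, so r ≤ x. Since y < r, y < x.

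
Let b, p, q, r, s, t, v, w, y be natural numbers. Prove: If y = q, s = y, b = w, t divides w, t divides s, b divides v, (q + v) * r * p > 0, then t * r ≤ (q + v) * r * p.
s = y and t divides s, therefore t divides y. y = q, so t divides q. Since b = w and b divides v, w divides v. Since t divides w, t divides v. Since t divides q, t divides q + v. Then t * r divides (q + v) * r. Then t * r divides (q + v) * r * p. Because (q + v) * r * p > 0, t * r ≤ (q + v) * r * p.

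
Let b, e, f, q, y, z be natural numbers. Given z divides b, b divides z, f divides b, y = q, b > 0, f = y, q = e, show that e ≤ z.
b divides z and z divides b, hence b = z. f = y and y = q, so f = q. f divides b, so q divides b. Since q = e, e divides b. b > 0, so e ≤ b. b = z, so e ≤ z.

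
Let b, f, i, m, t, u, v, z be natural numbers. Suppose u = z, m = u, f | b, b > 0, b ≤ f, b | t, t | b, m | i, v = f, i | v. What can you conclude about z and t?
z | t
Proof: Since f | b and b > 0, f ≤ b. Since b ≤ f, f = b. Because b | t and t | b, b = t. f = b, so f = t. Because v = f and i | v, i | f. Since m | i, m | f. f = t, so m | t. Since m = u, u | t. u = z, so z | t.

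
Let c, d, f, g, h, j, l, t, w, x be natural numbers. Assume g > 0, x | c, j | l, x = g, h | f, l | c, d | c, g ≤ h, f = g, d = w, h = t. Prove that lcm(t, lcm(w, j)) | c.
f = g and h | f, hence h | g. Since g > 0, h ≤ g. g ≤ h, so g = h. x = g, so x = h. Since h = t, x = t. x | c, so t | c. d = w and d | c, therefore w | c. From j | l and l | c, j | c. w | c, so lcm(w, j) | c. Since t | c, lcm(t, lcm(w, j)) | c.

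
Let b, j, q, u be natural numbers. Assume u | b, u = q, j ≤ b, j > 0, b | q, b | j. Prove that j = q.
b | j and j > 0, so b ≤ j. Since j ≤ b, j = b. Since u = q and u | b, q | b. Since b | q, b = q. From j = b, j = q.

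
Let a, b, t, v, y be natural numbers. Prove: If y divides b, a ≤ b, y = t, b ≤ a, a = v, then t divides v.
b ≤ a and a ≤ b, hence b = a. a = v, so b = v. From y = t and y divides b, t divides b. b = v, so t divides v.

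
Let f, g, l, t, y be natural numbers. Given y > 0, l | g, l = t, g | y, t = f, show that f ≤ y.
Because l = t and l | g, t | g. Since g | y, t | y. Since y > 0, t ≤ y. t = f, so f ≤ y.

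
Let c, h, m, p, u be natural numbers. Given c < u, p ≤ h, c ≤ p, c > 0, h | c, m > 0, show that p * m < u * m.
h | c and c > 0, therefore h ≤ c. p ≤ h, so p ≤ c. Since c ≤ p, c = p. c < u, so p < u. m > 0, so p * m < u * m.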